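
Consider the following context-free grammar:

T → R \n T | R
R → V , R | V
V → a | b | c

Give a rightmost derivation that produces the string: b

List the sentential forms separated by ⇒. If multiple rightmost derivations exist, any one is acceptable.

T ⇒ R ⇒ V ⇒ b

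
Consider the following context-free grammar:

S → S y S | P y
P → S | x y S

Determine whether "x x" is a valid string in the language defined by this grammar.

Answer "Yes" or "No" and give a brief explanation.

No - no valid derivation exists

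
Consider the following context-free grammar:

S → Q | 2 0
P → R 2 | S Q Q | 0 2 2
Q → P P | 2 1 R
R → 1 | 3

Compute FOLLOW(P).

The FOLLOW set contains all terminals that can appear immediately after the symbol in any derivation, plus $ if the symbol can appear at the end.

We compute FOLLOW(P) using the standard algorithm.
FOLLOW(S) starts with {$}.
FIRST(P) = {0, 1, 2, 3}
FIRST(Q) = {0, 1, 2, 3}
FIRST(R) = {1, 3}
FIRST(S) = {0, 1, 2, 3}
FOLLOW(P) = {$, 0, 1, 2, 3}
FOLLOW(Q) = {$, 0, 1, 2, 3}
FOLLOW(R) = {$, 0, 1, 2, 3}
FOLLOW(S) = {$, 0, 1, 2, 3}
Therefore, FOLLOW(P) = {$, 0, 1, 2, 3}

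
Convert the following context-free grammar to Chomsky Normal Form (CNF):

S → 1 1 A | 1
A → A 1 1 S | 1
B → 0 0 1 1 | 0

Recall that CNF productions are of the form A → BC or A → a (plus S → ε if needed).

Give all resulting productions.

T1 → 1; S → 1; A → 1; T0 → 0; B → 0; S → T1 X0; X0 → T1 A; A → A X1; X1 → T1 X2; X2 → T1 S; B → T0 X3; X3 → T0 X4; X4 → T1 T1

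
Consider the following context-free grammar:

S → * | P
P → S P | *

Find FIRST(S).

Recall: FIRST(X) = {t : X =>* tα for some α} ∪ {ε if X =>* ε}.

We compute FIRST(S) using the standard algorithm.
FIRST(P) = {*}
FIRST(S) = {*}
Therefore, FIRST(S) = {*}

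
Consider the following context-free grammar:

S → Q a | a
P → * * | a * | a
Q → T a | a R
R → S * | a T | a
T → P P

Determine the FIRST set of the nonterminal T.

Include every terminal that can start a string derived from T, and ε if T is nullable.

We compute FIRST(T) using the standard algorithm.
FIRST(P) = {*, a}
FIRST(Q) = {*, a}
FIRST(R) = {*, a}
FIRST(S) = {*, a}
FIRST(T) = {*, a}
Therefore, FIRST(T) = {*, a}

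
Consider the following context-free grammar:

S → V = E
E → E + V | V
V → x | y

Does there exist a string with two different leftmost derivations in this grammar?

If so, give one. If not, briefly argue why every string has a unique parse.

No - every string in the language has a unique leftmost derivation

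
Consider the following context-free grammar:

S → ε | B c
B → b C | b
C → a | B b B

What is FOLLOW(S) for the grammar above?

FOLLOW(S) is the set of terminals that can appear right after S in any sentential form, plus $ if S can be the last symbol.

We compute FOLLOW(S) using the standard algorithm.
FOLLOW(S) starts with {$}.
FIRST(B) = {b}
FIRST(C) = {a, b}
FIRST(S) = {b, ε}
FOLLOW(B) = {b, c}
FOLLOW(C) = {b, c}
FOLLOW(S) = {$}
Therefore, FOLLOW(S) = {$}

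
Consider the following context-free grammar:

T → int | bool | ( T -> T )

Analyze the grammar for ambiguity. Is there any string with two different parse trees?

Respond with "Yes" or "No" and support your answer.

No - the grammar is unambiguous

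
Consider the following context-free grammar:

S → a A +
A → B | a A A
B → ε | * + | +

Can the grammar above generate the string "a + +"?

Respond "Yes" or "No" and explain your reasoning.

Yes - a valid derivation exists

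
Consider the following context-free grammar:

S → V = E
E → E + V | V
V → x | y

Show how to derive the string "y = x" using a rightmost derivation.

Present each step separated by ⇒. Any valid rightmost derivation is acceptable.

S ⇒ V = E ⇒ V = V ⇒ V = x ⇒ y = x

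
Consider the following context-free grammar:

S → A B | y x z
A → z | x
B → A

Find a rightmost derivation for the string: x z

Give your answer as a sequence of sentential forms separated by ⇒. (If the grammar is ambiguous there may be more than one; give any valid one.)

S ⇒ A B ⇒ A A ⇒ A z ⇒ x z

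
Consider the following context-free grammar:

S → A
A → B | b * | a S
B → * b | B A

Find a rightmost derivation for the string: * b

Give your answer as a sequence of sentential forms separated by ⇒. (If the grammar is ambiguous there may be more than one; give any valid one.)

S ⇒ A ⇒ B ⇒ * b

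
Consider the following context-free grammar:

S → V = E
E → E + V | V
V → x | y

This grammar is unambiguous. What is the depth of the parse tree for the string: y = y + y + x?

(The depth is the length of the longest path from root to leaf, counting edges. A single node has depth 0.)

5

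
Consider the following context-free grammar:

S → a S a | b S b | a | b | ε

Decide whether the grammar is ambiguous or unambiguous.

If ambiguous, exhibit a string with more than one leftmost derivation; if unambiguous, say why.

Unambiguous - every string in the language has a unique leftmost derivation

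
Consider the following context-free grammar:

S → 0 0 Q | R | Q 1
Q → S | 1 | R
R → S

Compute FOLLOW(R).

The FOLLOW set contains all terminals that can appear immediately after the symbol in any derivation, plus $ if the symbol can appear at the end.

We compute FOLLOW(R) using the standard algorithm.
FOLLOW(S) starts with {$}.
FIRST(Q) = {0, 1}
FIRST(R) = {0, 1}
FIRST(S) = {0, 1}
FOLLOW(Q) = {$, 1}
FOLLOW(R) = {$, 1}
FOLLOW(S) = {$, 1}
Therefore, FOLLOW(R) = {$, 1}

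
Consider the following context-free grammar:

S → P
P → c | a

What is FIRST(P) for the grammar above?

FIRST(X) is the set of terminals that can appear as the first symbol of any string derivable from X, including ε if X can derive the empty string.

We compute FIRST(P) using the standard algorithm.
FIRST(P) = {a, c}
FIRST(S) = {a, c}
Therefore, FIRST(P) = {a, c}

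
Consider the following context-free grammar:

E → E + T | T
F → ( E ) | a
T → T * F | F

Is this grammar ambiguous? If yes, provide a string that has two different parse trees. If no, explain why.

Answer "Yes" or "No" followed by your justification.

No - the grammar is unambiguous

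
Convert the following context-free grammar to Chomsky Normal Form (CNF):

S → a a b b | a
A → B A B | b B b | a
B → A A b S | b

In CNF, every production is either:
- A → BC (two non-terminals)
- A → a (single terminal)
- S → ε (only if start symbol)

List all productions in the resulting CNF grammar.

TA → a; TB → b; S → a; A → a; B → b; S → TA X0; X0 → TA X1; X1 → TB TB; A → B X2; X2 → A B; A → TB X3; X3 → B TB; B → A X4; X4 → A X5; X5 → TB S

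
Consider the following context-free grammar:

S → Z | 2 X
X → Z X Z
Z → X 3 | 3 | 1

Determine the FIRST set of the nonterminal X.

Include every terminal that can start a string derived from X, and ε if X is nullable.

We compute FIRST(X) using the standard algorithm.
FIRST(S) = {1, 2, 3}
FIRST(X) = {1, 3}
FIRST(Z) = {1, 3}
Therefore, FIRST(X) = {1, 3}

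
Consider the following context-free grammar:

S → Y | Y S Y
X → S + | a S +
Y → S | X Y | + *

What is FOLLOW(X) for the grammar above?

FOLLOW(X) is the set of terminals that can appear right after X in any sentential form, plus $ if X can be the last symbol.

We compute FOLLOW(X) using the standard algorithm.
FOLLOW(S) starts with {$}.
FIRST(S) = {+, a}
FIRST(X) = {+, a}
FIRST(Y) = {+, a}
FOLLOW(S) = {$, +, a}
FOLLOW(X) = {+, a}
FOLLOW(Y) = {$, +, a}
Therefore, FOLLOW(X) = {+, a}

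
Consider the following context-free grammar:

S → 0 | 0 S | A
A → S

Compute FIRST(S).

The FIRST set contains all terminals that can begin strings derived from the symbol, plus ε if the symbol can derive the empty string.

We compute FIRST(S) using the standard algorithm.
FIRST(A) = {0}
FIRST(S) = {0}
Therefore, FIRST(S) = {0}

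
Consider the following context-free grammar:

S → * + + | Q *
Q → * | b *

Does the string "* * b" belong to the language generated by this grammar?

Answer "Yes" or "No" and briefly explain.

No - no valid derivation exists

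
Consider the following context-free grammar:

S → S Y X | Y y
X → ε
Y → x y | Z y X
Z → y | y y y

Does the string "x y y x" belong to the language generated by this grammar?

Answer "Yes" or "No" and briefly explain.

No - no valid derivation exists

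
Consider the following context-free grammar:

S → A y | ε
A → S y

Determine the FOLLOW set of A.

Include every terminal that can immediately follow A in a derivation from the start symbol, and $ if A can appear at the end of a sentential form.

We compute FOLLOW(A) using the standard algorithm.
FOLLOW(S) starts with {$}.
FIRST(A) = {y}
FIRST(S) = {y, ε}
FOLLOW(A) = {y}
FOLLOW(S) = {$, y}
Therefore, FOLLOW(A) = {y}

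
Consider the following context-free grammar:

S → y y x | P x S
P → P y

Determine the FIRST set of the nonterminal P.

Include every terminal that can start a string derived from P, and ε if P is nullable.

We compute FIRST(P) using the standard algorithm.
FIRST(P) = {}
FIRST(S) = {y}
Therefore, FIRST(P) = {}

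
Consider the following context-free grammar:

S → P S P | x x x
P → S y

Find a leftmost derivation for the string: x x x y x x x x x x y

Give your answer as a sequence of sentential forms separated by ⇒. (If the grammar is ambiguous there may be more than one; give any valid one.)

S ⇒ P S P ⇒ S y S P ⇒ x x x y S P ⇒ x x x y x x x P ⇒ x x x y x x x S y ⇒ x x x y x x x x x x y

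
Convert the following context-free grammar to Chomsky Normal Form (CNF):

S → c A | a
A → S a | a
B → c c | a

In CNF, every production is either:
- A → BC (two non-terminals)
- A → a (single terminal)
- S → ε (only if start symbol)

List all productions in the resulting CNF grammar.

TC → c; S → a; TA → a; A → a; B → a; S → TC A; A → S TA; B → TC TC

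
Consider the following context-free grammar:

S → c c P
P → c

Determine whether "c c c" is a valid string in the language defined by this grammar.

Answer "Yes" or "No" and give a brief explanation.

Yes - a valid derivation exists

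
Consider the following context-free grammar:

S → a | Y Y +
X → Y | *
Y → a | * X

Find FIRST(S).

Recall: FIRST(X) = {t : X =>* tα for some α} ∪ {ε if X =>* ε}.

We compute FIRST(S) using the standard algorithm.
FIRST(S) = {*, a}
FIRST(X) = {*, a}
FIRST(Y) = {*, a}
Therefore, FIRST(S) = {*, a}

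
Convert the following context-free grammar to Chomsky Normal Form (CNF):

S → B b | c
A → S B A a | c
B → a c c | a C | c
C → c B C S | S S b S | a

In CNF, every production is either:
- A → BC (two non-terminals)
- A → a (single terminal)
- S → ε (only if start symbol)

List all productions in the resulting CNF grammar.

TB → b; S → c; TA → a; A → c; TC → c; B → c; C → a; S → B TB; A → S X0; X0 → B X1; X1 → A TA; B → TA X2; X2 → TC TC; B → TA C; C → TC X3; X3 → B X4; X4 → C S; C → S X5; X5 → S X6; X6 → TB S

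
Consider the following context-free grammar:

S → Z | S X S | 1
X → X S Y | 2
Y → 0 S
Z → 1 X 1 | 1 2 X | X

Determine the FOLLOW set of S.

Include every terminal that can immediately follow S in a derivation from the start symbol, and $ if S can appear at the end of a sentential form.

We compute FOLLOW(S) using the standard algorithm.
FOLLOW(S) starts with {$}.
FIRST(S) = {1, 2}
FIRST(X) = {2}
FIRST(Y) = {0}
FIRST(Z) = {1, 2}
FOLLOW(S) = {$, 0, 1, 2}
FOLLOW(X) = {$, 0, 1, 2}
FOLLOW(Y) = {$, 0, 1, 2}
FOLLOW(Z) = {$, 0, 1, 2}
Therefore, FOLLOW(S) = {$, 0, 1, 2}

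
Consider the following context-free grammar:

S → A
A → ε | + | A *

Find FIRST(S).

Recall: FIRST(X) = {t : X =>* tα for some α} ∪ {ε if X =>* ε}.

We compute FIRST(S) using the standard algorithm.
FIRST(A) = {*, +, ε}
FIRST(S) = {*, +, ε}
Therefore, FIRST(S) = {*, +, ε}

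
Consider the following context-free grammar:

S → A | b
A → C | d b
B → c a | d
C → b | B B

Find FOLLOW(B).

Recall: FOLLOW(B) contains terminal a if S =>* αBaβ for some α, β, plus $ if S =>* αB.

We compute FOLLOW(B) using the standard algorithm.
FOLLOW(S) starts with {$}.
FIRST(A) = {b, c, d}
FIRST(B) = {c, d}
FIRST(C) = {b, c, d}
FIRST(S) = {b, c, d}
FOLLOW(A) = {$}
FOLLOW(B) = {$, c, d}
FOLLOW(C) = {$}
FOLLOW(S) = {$}
Therefore, FOLLOW(B) = {$, c, d}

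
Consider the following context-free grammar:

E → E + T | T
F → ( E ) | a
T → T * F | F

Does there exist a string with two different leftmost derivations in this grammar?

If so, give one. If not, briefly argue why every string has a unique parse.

No - every string in the language has a unique leftmost derivation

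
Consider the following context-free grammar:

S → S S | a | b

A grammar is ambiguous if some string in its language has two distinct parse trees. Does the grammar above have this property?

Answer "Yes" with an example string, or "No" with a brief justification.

Yes - the string 'b a b b b b' has two distinct parse trees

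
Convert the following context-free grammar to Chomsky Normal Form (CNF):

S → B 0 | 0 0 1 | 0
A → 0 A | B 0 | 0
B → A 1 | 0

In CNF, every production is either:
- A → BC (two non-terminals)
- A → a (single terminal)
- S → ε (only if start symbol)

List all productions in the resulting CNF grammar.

T0 → 0; T1 → 1; S → 0; A → 0; B → 0; S → B T0; S → T0 X0; X0 → T0 T1; A → T0 A; A → B T0; B → A T1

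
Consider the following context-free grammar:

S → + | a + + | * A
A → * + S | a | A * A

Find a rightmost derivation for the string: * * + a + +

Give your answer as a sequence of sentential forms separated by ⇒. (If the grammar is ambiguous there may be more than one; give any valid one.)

S ⇒ * A ⇒ * * + S ⇒ * * + a + +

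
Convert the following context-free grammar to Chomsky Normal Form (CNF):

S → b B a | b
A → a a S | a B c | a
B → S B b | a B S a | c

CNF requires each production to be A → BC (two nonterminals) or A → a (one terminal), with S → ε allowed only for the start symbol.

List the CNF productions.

TB → b; TA → a; S → b; TC → c; A → a; B → c; S → TB X0; X0 → B TA; A → TA X1; X1 → TA S; A → TA X2; X2 → B TC; B → S X3; X3 → B TB; B → TA X4; X4 → B X5; X5 → S TA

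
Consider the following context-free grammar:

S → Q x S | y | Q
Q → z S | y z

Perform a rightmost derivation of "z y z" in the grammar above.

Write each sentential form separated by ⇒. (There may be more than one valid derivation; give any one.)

S ⇒ Q ⇒ z S ⇒ z Q ⇒ z y z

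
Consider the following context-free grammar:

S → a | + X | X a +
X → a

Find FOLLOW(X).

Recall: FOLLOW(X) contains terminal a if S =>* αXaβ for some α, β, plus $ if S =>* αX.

We compute FOLLOW(X) using the standard algorithm.
FOLLOW(S) starts with {$}.
FIRST(S) = {+, a}
FIRST(X) = {a}
FOLLOW(S) = {$}
FOLLOW(X) = {$, a}
Therefore, FOLLOW(X) = {$, a}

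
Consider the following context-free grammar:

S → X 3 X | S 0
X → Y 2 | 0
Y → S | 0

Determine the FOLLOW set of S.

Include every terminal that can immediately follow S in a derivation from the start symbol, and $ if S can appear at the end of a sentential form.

We compute FOLLOW(S) using the standard algorithm.
FOLLOW(S) starts with {$}.
FIRST(S) = {0}
FIRST(X) = {0}
FIRST(Y) = {0}
FOLLOW(S) = {$, 0, 2}
FOLLOW(X) = {$, 0, 2, 3}
FOLLOW(Y) = {2}
Therefore, FOLLOW(S) = {$, 0, 2}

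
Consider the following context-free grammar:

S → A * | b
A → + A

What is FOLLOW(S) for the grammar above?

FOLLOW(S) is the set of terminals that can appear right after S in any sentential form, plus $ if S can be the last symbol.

We compute FOLLOW(S) using the standard algorithm.
FOLLOW(S) starts with {$}.
FIRST(A) = {+}
FIRST(S) = {+, b}
FOLLOW(A) = {*}
FOLLOW(S) = {$}
Therefore, FOLLOW(S) = {$}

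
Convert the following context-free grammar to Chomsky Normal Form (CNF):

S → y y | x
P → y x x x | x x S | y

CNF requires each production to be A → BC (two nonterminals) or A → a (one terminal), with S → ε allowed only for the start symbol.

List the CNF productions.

TY → y; S → x; TX → x; P → y; S → TY TY; P → TY X0; X0 → TX X1; X1 → TX TX; P → TX X2; X2 → TX S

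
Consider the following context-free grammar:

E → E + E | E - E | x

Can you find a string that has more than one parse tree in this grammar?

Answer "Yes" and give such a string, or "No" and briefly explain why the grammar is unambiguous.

Yes - the string 'x + x - x - x + x' has two distinct parse trees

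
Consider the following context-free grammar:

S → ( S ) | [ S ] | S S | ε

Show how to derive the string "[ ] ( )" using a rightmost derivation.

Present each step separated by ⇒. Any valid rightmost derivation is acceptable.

S ⇒ S S ⇒ S ( S ) ⇒ S ( ) ⇒ [ S ] ( ) ⇒ [ ] ( )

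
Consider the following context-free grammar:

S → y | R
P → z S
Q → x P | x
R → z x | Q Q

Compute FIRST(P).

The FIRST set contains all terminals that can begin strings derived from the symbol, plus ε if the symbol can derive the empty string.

We compute FIRST(P) using the standard algorithm.
FIRST(P) = {z}
FIRST(Q) = {x}
FIRST(R) = {x, z}
FIRST(S) = {x, y, z}
Therefore, FIRST(P) = {z}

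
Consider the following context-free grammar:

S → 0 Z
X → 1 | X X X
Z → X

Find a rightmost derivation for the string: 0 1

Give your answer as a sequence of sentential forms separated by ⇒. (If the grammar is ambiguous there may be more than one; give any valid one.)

S ⇒ 0 Z ⇒ 0 X ⇒ 0 1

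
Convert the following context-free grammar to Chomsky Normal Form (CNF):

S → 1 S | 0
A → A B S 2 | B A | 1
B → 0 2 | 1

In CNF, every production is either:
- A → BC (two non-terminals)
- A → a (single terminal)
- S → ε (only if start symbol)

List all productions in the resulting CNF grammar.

T1 → 1; S → 0; T2 → 2; A → 1; T0 → 0; B → 1; S → T1 S; A → A X0; X0 → B X1; X1 → S T2; A → B A; B → T0 T2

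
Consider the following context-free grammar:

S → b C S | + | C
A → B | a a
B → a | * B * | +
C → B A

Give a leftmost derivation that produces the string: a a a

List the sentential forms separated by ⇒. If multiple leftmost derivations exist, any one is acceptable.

S ⇒ C ⇒ B A ⇒ a A ⇒ a a a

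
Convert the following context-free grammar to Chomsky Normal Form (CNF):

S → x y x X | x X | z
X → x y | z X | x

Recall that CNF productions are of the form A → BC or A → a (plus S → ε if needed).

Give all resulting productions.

TX → x; TY → y; S → z; TZ → z; X → x; S → TX X0; X0 → TY X1; X1 → TX X; S → TX X; X → TX TY; X → TZ X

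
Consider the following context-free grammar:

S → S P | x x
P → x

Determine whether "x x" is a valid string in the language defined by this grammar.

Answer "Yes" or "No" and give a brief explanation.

Yes - a valid derivation exists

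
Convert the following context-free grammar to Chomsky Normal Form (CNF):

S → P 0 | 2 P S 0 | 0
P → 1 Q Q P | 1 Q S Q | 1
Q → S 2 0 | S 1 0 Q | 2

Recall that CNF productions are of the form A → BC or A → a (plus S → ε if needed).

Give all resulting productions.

T0 → 0; T2 → 2; S → 0; T1 → 1; P → 1; Q → 2; S → P T0; S → T2 X0; X0 → P X1; X1 → S T0; P → T1 X2; X2 → Q X3; X3 → Q P; P → T1 X4; X4 → Q X5; X5 → S Q; Q → S X6; X6 → T2 T0; Q → S X7; X7 → T1 X8; X8 → T0 Q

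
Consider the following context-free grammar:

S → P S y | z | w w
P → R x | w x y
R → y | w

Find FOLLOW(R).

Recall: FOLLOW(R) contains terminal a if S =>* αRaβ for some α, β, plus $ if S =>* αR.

We compute FOLLOW(R) using the standard algorithm.
FOLLOW(S) starts with {$}.
FIRST(P) = {w, y}
FIRST(R) = {w, y}
FIRST(S) = {w, y, z}
FOLLOW(P) = {w, y, z}
FOLLOW(R) = {x}
FOLLOW(S) = {$, y}
Therefore, FOLLOW(R) = {x}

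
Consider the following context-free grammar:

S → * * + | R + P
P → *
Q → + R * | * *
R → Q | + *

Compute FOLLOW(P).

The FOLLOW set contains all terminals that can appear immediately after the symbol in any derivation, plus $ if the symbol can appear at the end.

We compute FOLLOW(P) using the standard algorithm.
FOLLOW(S) starts with {$}.
FIRST(P) = {*}
FIRST(Q) = {*, +}
FIRST(R) = {*, +}
FIRST(S) = {*, +}
FOLLOW(P) = {$}
FOLLOW(Q) = {*, +}
FOLLOW(R) = {*, +}
FOLLOW(S) = {$}
Therefore, FOLLOW(P) = {$}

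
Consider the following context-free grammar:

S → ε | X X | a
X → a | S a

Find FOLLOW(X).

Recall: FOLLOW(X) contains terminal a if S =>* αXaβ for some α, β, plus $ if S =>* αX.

We compute FOLLOW(X) using the standard algorithm.
FOLLOW(S) starts with {$}.
FIRST(S) = {a, ε}
FIRST(X) = {a}
FOLLOW(S) = {$, a}
FOLLOW(X) = {$, a}
Therefore, FOLLOW(X) = {$, a}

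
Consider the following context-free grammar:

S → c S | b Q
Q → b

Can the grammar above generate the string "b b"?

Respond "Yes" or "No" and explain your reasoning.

Yes - a valid derivation exists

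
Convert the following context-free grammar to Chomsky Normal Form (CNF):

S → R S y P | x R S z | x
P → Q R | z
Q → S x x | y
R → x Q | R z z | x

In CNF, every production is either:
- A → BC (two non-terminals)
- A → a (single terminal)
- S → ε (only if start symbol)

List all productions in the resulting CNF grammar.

TY → y; TX → x; TZ → z; S → x; P → z; Q → y; R → x; S → R X0; X0 → S X1; X1 → TY P; S → TX X2; X2 → R X3; X3 → S TZ; P → Q R; Q → S X4; X4 → TX TX; R → TX Q; R → R X5; X5 → TZ TZ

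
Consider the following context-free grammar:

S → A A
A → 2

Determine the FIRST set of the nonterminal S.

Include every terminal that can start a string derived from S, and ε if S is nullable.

We compute FIRST(S) using the standard algorithm.
FIRST(A) = {2}
FIRST(S) = {2}
Therefore, FIRST(S) = {2}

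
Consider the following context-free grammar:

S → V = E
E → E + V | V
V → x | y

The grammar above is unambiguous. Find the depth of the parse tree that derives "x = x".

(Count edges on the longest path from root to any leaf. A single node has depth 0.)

3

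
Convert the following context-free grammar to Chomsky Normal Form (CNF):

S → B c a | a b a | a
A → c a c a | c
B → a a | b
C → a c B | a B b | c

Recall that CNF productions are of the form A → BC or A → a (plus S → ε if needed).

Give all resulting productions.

TC → c; TA → a; TB → b; S → a; A → c; B → b; C → c; S → B X0; X0 → TC TA; S → TA X1; X1 → TB TA; A → TC X2; X2 → TA X3; X3 → TC TA; B → TA TA; C → TA X4; X4 → TC B; C → TA X5; X5 → B TB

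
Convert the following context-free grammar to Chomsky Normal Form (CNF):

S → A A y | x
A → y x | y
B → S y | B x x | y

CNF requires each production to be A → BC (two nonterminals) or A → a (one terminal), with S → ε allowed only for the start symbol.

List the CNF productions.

TY → y; S → x; TX → x; A → y; B → y; S → A X0; X0 → A TY; A → TY TX; B → S TY; B → B X1; X1 → TX TX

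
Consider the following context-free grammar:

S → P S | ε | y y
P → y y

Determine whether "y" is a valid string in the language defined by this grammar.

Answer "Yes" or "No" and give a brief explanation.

No - no valid derivation exists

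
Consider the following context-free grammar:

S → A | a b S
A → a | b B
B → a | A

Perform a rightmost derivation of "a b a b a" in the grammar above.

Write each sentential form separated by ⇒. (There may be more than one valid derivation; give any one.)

S ⇒ a b S ⇒ a b a b S ⇒ a b a b A ⇒ a b a b a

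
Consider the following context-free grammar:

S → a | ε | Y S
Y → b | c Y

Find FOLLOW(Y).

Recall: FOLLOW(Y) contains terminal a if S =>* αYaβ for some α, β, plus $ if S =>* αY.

We compute FOLLOW(Y) using the standard algorithm.
FOLLOW(S) starts with {$}.
FIRST(S) = {a, b, c, ε}
FIRST(Y) = {b, c}
FOLLOW(S) = {$}
FOLLOW(Y) = {$, a, b, c}
Therefore, FOLLOW(Y) = {$, a, b, c}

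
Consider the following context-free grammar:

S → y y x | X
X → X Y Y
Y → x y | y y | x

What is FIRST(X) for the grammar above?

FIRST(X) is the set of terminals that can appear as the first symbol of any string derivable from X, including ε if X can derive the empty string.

We compute FIRST(X) using the standard algorithm.
FIRST(S) = {y}
FIRST(X) = {}
FIRST(Y) = {x, y}
Therefore, FIRST(X) = {}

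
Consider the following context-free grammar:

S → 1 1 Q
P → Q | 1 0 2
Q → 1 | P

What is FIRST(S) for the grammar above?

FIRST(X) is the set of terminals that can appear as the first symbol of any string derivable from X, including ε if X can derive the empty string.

We compute FIRST(S) using the standard algorithm.
FIRST(P) = {1}
FIRST(Q) = {1}
FIRST(S) = {1}
Therefore, FIRST(S) = {1}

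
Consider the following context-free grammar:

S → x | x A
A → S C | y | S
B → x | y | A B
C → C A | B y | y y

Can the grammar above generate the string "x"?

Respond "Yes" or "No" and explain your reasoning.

Yes - a valid derivation exists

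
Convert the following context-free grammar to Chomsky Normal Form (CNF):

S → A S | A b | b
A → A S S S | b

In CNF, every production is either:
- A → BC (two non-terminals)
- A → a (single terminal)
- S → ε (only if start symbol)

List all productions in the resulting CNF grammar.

TB → b; S → b; A → b; S → A S; S → A TB; A → A X0; X0 → S X1; X1 → S S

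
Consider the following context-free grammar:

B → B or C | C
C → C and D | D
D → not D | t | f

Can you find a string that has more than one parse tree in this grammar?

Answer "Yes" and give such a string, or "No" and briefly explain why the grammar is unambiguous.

No - the grammar is unambiguous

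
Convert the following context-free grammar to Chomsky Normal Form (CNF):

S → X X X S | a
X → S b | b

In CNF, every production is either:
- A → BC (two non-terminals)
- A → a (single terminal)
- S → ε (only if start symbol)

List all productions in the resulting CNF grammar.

S → a; TB → b; X → b; S → X X0; X0 → X X1; X1 → X S; X → S TB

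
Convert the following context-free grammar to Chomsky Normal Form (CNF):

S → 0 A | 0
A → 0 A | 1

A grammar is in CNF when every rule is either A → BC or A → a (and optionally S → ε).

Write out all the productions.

T0 → 0; S → 0; A → 1; S → T0 A; A → T0 A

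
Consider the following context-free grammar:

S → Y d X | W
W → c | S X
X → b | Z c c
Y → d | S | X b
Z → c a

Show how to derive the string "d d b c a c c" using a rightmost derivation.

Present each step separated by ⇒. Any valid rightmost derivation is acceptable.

S ⇒ W ⇒ S X ⇒ S Z c c ⇒ S c a c c ⇒ Y d X c a c c ⇒ Y d b c a c c ⇒ d d b c a c c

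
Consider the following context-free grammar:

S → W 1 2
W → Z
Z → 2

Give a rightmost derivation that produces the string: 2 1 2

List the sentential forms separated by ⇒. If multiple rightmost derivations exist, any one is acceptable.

S ⇒ W 1 2 ⇒ Z 1 2 ⇒ 2 1 2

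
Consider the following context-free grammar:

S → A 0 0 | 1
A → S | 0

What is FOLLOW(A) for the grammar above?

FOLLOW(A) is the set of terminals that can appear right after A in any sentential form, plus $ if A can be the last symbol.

We compute FOLLOW(A) using the standard algorithm.
FOLLOW(S) starts with {$}.
FIRST(A) = {0, 1}
FIRST(S) = {0, 1}
FOLLOW(A) = {0}
FOLLOW(S) = {$, 0}
Therefore, FOLLOW(A) = {0}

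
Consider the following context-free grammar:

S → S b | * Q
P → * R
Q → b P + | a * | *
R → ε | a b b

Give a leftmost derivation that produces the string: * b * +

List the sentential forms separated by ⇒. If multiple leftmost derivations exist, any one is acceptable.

S ⇒ * Q ⇒ * b P + ⇒ * b * R + ⇒ * b * +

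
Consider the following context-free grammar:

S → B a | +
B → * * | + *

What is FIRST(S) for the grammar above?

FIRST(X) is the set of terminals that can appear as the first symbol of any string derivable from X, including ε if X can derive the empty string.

We compute FIRST(S) using the standard algorithm.
FIRST(B) = {*, +}
FIRST(S) = {*, +}
Therefore, FIRST(S) = {*, +}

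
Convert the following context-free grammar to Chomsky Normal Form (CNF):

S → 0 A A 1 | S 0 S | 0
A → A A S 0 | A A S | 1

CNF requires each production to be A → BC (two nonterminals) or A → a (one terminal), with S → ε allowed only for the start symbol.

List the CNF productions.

T0 → 0; T1 → 1; S → 0; A → 1; S → T0 X0; X0 → A X1; X1 → A T1; S → S X2; X2 → T0 S; A → A X3; X3 → A X4; X4 → S T0; A → A X5; X5 → A S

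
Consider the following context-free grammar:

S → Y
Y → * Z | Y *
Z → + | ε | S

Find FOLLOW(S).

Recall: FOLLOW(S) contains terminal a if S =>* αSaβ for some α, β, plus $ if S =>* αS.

We compute FOLLOW(S) using the standard algorithm.
FOLLOW(S) starts with {$}.
FIRST(S) = {*}
FIRST(Y) = {*}
FIRST(Z) = {*, +, ε}
FOLLOW(S) = {$, *}
FOLLOW(Y) = {$, *}
FOLLOW(Z) = {$, *}
Therefore, FOLLOW(S) = {$, *}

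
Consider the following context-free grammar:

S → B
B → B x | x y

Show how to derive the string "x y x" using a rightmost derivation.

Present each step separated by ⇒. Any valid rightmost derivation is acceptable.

S ⇒ B ⇒ B x ⇒ x y x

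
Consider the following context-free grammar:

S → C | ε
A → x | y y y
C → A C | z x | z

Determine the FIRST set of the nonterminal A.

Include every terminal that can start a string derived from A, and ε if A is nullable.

We compute FIRST(A) using the standard algorithm.
FIRST(A) = {x, y}
FIRST(C) = {x, y, z}
FIRST(S) = {x, y, z, ε}
Therefore, FIRST(A) = {x, y}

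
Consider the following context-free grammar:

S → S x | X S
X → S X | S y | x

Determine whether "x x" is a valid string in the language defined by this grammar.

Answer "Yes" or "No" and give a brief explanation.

No - no valid derivation exists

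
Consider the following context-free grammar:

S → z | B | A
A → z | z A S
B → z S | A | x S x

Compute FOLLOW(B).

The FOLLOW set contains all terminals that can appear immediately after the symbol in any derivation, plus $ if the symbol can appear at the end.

We compute FOLLOW(B) using the standard algorithm.
FOLLOW(S) starts with {$}.
FIRST(A) = {z}
FIRST(B) = {x, z}
FIRST(S) = {x, z}
FOLLOW(A) = {$, x, z}
FOLLOW(B) = {$, x, z}
FOLLOW(S) = {$, x, z}
Therefore, FOLLOW(B) = {$, x, z}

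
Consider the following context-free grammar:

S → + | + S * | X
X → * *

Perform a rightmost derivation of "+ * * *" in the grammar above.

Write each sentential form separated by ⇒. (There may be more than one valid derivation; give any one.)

S ⇒ + S * ⇒ + X * ⇒ + * * *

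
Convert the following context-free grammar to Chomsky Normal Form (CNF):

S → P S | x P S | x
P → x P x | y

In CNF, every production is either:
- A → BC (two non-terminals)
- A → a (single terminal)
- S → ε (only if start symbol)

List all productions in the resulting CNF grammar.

TX → x; S → x; P → y; S → P S; S → TX X0; X0 → P S; P → TX X1; X1 → P TX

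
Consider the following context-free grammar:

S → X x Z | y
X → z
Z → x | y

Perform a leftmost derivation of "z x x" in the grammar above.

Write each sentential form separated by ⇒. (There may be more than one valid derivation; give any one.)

S ⇒ X x Z ⇒ z x Z ⇒ z x x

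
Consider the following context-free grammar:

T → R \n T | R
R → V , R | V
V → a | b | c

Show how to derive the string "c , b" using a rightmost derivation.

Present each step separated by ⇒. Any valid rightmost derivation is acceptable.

T ⇒ R ⇒ V , R ⇒ V , V ⇒ V , b ⇒ c , b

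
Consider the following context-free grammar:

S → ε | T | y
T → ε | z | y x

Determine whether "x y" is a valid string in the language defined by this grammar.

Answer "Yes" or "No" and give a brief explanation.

No - no valid derivation exists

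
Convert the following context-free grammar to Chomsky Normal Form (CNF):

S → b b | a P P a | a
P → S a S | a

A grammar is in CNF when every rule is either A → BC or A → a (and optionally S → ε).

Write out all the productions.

TB → b; TA → a; S → a; P → a; S → TB TB; S → TA X0; X0 → P X1; X1 → P TA; P → S X2; X2 → TA S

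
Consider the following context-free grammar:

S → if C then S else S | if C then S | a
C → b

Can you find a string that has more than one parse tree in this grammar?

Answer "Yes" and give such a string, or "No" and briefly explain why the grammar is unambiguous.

Yes - the string 'if b then if b then if b then a else a else a' has two distinct parse trees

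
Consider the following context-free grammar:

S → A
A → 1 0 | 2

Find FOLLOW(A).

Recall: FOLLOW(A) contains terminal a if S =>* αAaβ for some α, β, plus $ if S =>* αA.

We compute FOLLOW(A) using the standard algorithm.
FOLLOW(S) starts with {$}.
FIRST(A) = {1, 2}
FIRST(S) = {1, 2}
FOLLOW(A) = {$}
FOLLOW(S) = {$}
Therefore, FOLLOW(A) = {$}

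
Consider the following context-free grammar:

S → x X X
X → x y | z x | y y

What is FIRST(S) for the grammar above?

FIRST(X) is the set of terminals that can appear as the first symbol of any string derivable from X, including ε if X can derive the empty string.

We compute FIRST(S) using the standard algorithm.
FIRST(S) = {x}
FIRST(X) = {x, y, z}
Therefore, FIRST(S) = {x}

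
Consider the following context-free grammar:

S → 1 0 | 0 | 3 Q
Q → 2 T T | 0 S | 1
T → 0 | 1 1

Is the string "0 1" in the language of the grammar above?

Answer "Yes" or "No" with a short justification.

No - no valid derivation exists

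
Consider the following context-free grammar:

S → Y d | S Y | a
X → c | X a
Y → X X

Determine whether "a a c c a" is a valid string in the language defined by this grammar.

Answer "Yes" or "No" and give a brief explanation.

No - no valid derivation exists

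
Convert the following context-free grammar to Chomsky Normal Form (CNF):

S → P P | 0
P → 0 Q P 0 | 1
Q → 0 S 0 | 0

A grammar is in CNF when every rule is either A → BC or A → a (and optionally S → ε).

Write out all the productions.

S → 0; T0 → 0; P → 1; Q → 0; S → P P; P → T0 X0; X0 → Q X1; X1 → P T0; Q → T0 X2; X2 → S T0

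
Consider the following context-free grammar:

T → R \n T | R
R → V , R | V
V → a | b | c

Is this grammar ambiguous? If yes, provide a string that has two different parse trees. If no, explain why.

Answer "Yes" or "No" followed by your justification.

No - the grammar is unambiguous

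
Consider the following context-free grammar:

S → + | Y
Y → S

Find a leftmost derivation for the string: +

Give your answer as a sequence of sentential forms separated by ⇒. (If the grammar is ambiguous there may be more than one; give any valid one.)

S ⇒ Y ⇒ S ⇒ +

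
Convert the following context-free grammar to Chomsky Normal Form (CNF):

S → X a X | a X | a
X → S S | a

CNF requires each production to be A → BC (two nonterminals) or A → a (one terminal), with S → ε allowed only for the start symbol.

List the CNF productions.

TA → a; S → a; X → a; S → X X0; X0 → TA X; S → TA X; X → S S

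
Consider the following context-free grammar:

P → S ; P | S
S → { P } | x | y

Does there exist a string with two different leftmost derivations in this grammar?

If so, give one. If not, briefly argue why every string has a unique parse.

No - every string in the language has a unique leftmost derivation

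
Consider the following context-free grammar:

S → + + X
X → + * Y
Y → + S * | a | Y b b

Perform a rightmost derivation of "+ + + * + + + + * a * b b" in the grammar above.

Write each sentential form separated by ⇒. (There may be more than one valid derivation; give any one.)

S ⇒ + + X ⇒ + + + * Y ⇒ + + + * Y b b ⇒ + + + * + S * b b ⇒ + + + * + + + X * b b ⇒ + + + * + + + + * Y * b b ⇒ + + + * + + + + * a * b b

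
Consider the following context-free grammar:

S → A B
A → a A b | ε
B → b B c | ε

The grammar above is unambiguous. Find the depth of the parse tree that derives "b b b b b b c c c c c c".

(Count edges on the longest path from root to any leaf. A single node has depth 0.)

8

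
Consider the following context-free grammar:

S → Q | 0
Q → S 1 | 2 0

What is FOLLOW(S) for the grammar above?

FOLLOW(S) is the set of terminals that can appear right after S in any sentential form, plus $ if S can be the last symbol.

We compute FOLLOW(S) using the standard algorithm.
FOLLOW(S) starts with {$}.
FIRST(Q) = {0, 2}
FIRST(S) = {0, 2}
FOLLOW(Q) = {$, 1}
FOLLOW(S) = {$, 1}
Therefore, FOLLOW(S) = {$, 1}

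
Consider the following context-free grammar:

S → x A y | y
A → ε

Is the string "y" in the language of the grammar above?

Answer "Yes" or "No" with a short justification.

Yes - a valid derivation exists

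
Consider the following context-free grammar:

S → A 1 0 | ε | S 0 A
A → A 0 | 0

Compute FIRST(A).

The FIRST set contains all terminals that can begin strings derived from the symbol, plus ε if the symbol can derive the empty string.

We compute FIRST(A) using the standard algorithm.
FIRST(A) = {0}
FIRST(S) = {0, ε}
Therefore, FIRST(A) = {0}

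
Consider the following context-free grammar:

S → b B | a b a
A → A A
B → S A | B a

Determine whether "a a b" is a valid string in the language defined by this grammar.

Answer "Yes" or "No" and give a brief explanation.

No - no valid derivation exists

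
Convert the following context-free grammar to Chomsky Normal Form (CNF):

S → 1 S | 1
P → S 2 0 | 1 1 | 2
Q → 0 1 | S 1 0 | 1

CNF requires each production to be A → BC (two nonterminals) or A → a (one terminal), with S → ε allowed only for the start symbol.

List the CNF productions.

T1 → 1; S → 1; T2 → 2; T0 → 0; P → 2; Q → 1; S → T1 S; P → S X0; X0 → T2 T0; P → T1 T1; Q → T0 T1; Q → S X1; X1 → T1 T0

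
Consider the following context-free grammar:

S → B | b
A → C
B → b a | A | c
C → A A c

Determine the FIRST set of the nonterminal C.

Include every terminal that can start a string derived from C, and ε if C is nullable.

We compute FIRST(C) using the standard algorithm.
FIRST(A) = {}
FIRST(B) = {b, c}
FIRST(C) = {}
FIRST(S) = {b, c}
Therefore, FIRST(C) = {}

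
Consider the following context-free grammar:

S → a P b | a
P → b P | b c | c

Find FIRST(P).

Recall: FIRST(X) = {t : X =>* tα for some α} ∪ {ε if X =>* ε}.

We compute FIRST(P) using the standard algorithm.
FIRST(P) = {b, c}
FIRST(S) = {a}
Therefore, FIRST(P) = {b, c}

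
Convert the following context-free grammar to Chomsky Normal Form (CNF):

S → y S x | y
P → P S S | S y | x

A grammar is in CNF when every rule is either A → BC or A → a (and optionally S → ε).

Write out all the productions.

TY → y; TX → x; S → y; P → x; S → TY X0; X0 → S TX; P → P X1; X1 → S S; P → S TY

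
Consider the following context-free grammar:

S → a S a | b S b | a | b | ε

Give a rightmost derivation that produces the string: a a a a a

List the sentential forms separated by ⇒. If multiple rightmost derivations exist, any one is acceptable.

S ⇒ a S a ⇒ a a S a a ⇒ a a a a a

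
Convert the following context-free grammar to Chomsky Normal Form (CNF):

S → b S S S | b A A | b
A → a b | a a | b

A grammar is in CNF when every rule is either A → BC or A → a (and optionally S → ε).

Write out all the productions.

TB → b; S → b; TA → a; A → b; S → TB X0; X0 → S X1; X1 → S S; S → TB X2; X2 → A A; A → TA TB; A → TA TA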